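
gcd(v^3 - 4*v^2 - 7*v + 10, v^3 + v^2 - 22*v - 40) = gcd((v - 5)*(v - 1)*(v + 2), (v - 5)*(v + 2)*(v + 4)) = v^2 - 3*v - 10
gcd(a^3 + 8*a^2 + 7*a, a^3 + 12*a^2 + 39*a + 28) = a^2 + 8*a + 7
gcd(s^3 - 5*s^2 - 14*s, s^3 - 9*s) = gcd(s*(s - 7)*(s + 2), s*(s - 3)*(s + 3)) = s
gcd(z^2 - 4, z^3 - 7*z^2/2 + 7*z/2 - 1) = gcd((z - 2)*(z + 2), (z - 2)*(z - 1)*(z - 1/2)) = z - 2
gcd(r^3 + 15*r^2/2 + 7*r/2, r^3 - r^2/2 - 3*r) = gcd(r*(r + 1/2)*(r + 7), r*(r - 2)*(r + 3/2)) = r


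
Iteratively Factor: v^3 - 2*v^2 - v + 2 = (v - 2)*(v^2 - 1) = (v - 2)*(v + 1)*(v - 1)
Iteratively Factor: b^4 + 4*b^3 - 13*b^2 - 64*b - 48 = (b + 1)*(b^3 + 3*b^2 - 16*b - 48) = (b + 1)*(b + 3)*(b^2 - 16) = (b + 1)*(b + 3)*(b + 4)*(b - 4)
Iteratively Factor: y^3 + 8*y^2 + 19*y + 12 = (y + 1)*(y^2 + 7*y + 12) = (y + 1)*(y + 3)*(y + 4)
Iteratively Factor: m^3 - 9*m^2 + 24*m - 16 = (m - 4)*(m^2 - 5*m + 4) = (m - 4)*(m - 1)*(m - 4)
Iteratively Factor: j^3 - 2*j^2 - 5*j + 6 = (j - 1)*(j^2 - j - 6) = (j - 3)*(j - 1)*(j + 2)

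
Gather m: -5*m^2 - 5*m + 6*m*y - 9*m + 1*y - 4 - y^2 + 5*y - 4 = -5*m^2 + m*(6*y - 14) - y^2 + 6*y - 8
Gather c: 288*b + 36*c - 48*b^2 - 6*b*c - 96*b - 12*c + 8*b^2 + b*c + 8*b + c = -40*b^2 + 200*b + c*(25 - 5*b)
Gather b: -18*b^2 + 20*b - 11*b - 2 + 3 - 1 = -18*b^2 + 9*b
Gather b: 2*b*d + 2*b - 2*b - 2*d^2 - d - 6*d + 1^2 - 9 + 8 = 2*b*d - 2*d^2 - 7*d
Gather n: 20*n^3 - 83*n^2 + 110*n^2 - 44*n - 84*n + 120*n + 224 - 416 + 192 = 20*n^3 + 27*n^2 - 8*n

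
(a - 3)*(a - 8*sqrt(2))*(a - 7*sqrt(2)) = a^3 - 15*sqrt(2)*a^2 - 3*a^2 + 45*sqrt(2)*a + 112*a - 336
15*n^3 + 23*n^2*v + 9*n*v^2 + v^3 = (n + v)*(3*n + v)*(5*n + v)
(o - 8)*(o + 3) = o^2 - 5*o - 24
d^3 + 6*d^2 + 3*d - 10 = (d - 1)*(d + 2)*(d + 5)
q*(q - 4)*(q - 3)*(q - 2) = q^4 - 9*q^3 + 26*q^2 - 24*q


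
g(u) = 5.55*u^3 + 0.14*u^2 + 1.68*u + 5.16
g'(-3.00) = 150.69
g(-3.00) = -148.47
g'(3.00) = 152.37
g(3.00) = 161.31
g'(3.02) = 154.38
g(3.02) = 164.38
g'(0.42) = 4.73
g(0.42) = 6.30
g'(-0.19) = 2.23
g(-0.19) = 4.81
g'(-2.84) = 135.18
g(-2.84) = -125.61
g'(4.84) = 393.07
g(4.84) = 645.83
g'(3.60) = 218.47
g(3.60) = 271.96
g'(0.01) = 1.68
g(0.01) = 5.18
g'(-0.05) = 1.71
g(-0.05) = 5.08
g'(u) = 16.65*u^2 + 0.28*u + 1.68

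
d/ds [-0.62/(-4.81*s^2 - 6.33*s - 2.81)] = (-5.9644*s - 3.9246)/(4.81*s^2 + 6.33*s + 2.81)^2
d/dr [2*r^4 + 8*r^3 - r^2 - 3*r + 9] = 8*r^3 + 24*r^2 - 2*r - 3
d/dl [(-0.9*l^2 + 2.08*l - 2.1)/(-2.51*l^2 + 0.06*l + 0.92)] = (5.1668*l^2 - 12.198*l + 2.0396)/(6.3001*l^4 - 0.3012*l^3 - 4.6148*l^2 + 0.1104*l + 0.8464)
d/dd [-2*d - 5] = -2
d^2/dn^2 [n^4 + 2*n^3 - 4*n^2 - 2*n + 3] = 12*n^2 + 12*n - 8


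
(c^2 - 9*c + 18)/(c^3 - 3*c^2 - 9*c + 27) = (c - 6)/(c^2 - 9)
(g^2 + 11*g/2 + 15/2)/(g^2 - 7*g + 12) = (2*g^2 + 11*g + 15)/(2*(g^2 - 7*g + 12))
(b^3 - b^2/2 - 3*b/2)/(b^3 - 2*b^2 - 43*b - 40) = b*(2*b - 3)/(2*(b^2 - 3*b - 40))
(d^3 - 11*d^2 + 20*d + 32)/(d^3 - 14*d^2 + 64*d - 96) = (d^2 - 7*d - 8)/(d^2 - 10*d + 24)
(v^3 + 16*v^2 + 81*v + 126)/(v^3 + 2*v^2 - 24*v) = (v^2 + 10*v + 21)/(v*(v - 4))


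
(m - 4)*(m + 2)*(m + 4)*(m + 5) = m^4 + 7*m^3 - 6*m^2 - 112*m - 160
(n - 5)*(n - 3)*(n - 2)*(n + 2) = n^4 - 8*n^3 + 11*n^2 + 32*n - 60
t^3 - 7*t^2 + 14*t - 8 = (t - 4)*(t - 2)*(t - 1)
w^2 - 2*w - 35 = (w - 7)*(w + 5)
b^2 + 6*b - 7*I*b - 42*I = (b + 6)*(b - 7*I)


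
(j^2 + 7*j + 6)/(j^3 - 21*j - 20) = (j + 6)/(j^2 - j - 20)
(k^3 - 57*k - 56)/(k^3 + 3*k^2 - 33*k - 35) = (k - 8)/(k - 5)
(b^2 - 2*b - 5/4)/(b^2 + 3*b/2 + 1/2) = (b - 5/2)/(b + 1)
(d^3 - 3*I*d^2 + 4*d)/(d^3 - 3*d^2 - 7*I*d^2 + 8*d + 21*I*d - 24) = d*(d - 4*I)/(d^2 - d*(3 + 8*I) + 24*I)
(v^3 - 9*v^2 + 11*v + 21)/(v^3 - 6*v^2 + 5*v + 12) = (v - 7)/(v - 4)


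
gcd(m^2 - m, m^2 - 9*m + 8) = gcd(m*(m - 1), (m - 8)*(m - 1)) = m - 1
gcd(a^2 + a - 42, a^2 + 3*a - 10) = 1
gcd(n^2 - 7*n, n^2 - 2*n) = n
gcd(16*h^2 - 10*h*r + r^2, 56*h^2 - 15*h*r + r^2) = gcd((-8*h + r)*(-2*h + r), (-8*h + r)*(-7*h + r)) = -8*h + r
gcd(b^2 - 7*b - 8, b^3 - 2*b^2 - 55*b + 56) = b - 8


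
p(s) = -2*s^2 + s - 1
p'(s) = 1 - 4*s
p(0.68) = -1.24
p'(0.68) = -1.72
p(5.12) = -48.31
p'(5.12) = -19.48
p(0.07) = -0.94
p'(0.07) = 0.72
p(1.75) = -5.38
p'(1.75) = -6.00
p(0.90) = -1.72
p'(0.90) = -2.60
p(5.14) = -48.70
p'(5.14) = -19.56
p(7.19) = -97.20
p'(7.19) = -27.76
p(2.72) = -13.08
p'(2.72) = -9.88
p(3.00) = -16.00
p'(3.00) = -11.00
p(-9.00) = -172.00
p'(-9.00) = 37.00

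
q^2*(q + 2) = q^3 + 2*q^2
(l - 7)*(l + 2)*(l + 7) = l^3 + 2*l^2 - 49*l - 98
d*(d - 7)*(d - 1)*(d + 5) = d^4 - 3*d^3 - 33*d^2 + 35*d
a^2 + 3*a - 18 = (a - 3)*(a + 6)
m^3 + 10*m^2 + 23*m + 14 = (m + 1)*(m + 2)*(m + 7)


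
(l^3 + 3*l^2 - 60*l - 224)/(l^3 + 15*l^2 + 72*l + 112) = (l - 8)/(l + 4)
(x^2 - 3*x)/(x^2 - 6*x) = (x - 3)/(x - 6)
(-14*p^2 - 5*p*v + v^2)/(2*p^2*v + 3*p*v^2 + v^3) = (-7*p + v)/(v*(p + v))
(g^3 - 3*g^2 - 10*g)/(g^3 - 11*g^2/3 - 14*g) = 3*(-g^2 + 3*g + 10)/(-3*g^2 + 11*g + 42)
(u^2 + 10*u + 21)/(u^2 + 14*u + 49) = (u + 3)/(u + 7)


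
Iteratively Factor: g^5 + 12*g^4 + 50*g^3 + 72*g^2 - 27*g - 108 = (g + 3)*(g^4 + 9*g^3 + 23*g^2 + 3*g - 36) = (g - 1)*(g + 3)*(g^3 + 10*g^2 + 33*g + 36) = (g - 1)*(g + 3)*(g + 4)*(g^2 + 6*g + 9) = (g - 1)*(g + 3)^2*(g + 4)*(g + 3)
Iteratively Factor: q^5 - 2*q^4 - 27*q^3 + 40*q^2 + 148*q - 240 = (q - 5)*(q^4 + 3*q^3 - 12*q^2 - 20*q + 48) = (q - 5)*(q - 2)*(q^3 + 5*q^2 - 2*q - 24) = (q - 5)*(q - 2)*(q + 4)*(q^2 + q - 6) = (q - 5)*(q - 2)*(q + 3)*(q + 4)*(q - 2)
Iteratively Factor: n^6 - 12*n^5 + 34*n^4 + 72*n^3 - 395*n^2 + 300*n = (n)*(n^5 - 12*n^4 + 34*n^3 + 72*n^2 - 395*n + 300) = n*(n - 5)*(n^4 - 7*n^3 - n^2 + 67*n - 60) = n*(n - 5)^2*(n^3 - 2*n^2 - 11*n + 12) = n*(n - 5)^2*(n + 3)*(n^2 - 5*n + 4) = n*(n - 5)^2*(n - 1)*(n + 3)*(n - 4)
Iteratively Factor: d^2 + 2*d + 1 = (d + 1)*(d + 1)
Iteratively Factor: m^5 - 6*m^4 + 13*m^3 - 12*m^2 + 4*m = (m - 2)*(m^4 - 4*m^3 + 5*m^2 - 2*m) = m*(m - 2)*(m^3 - 4*m^2 + 5*m - 2) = m*(m - 2)*(m - 1)*(m^2 - 3*m + 2) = m*(m - 2)*(m - 1)^2*(m - 2)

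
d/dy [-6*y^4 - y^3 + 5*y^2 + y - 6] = -24*y^3 - 3*y^2 + 10*y + 1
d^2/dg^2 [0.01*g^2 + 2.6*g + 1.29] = 0.0200000000000000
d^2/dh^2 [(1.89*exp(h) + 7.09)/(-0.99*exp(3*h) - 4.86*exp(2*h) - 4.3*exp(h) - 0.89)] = (-7.40955599999999*exp(6*h) - 89.820819*exp(5*h) - 387.69921*exp(4*h) - 669.070269*exp(3*h) - 339.227433*exp(2*h) - 1.19272599999994*exp(h) + 25.636361)*exp(h)/(0.970299*exp(9*h) + 14.289858*exp(8*h) + 82.793502*exp(7*h) + 241.542243*exp(6*h) + 385.301016*exp(5*h) + 355.380912*exp(4*h) + 193.454857*exp(3*h) + 60.917118*exp(2*h) + 10.21809*exp(h) + 0.704969)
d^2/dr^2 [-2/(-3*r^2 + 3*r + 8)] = 12*(3*r^2 - 3*r - 3*(2*r - 1)^2 - 8)/(-3*r^2 + 3*r + 8)^3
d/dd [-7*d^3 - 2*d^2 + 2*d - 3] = -21*d^2 - 4*d + 2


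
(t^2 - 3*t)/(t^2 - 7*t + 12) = t/(t - 4)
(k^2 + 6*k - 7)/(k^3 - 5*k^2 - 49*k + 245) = (k - 1)/(k^2 - 12*k + 35)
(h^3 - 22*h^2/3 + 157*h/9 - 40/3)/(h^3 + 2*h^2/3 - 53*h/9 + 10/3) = (3*h^2 - 17*h + 24)/(3*h^2 + 7*h - 6)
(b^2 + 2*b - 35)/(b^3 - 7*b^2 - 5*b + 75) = (b + 7)/(b^2 - 2*b - 15)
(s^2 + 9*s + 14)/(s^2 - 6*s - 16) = (s + 7)/(s - 8)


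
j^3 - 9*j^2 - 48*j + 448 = (j - 8)^2*(j + 7)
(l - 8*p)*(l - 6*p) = l^2 - 14*l*p + 48*p^2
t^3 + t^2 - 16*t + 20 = (t - 2)^2*(t + 5)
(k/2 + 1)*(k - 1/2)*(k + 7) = k^3/2 + 17*k^2/4 + 19*k/4 - 7/2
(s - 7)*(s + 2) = s^2 - 5*s - 14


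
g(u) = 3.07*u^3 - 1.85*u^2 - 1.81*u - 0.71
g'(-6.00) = 351.95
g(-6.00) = -719.57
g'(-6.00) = 351.95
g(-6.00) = -719.57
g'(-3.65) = 134.40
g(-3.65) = -168.04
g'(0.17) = -2.17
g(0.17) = -1.06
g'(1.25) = 7.96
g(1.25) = 0.13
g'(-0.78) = 6.68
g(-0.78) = -1.88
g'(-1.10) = 13.40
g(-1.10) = -5.04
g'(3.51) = 98.67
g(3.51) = 102.90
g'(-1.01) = 11.32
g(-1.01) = -3.93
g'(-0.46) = 1.84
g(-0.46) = -0.57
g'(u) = 9.21*u^2 - 3.7*u - 1.81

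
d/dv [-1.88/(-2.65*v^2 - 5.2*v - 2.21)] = (-9.964*v - 9.776)/(2.65*v^2 + 5.2*v + 2.21)^2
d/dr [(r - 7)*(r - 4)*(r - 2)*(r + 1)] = 4*r^3 - 36*r^2 + 74*r - 6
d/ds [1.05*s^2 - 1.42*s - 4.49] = 2.1*s - 1.42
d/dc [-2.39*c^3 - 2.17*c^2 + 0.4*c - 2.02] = -7.17*c^2 - 4.34*c + 0.4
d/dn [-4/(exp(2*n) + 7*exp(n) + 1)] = (8*exp(n) + 28)*exp(n)/(exp(2*n) + 7*exp(n) + 1)^2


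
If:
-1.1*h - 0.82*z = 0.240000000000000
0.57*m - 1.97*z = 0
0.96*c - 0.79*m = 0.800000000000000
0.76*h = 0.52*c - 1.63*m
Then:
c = 1.31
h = -0.34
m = 0.58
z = 0.17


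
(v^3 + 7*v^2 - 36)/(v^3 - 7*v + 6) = (v + 6)/(v - 1)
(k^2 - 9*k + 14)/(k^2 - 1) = (k^2 - 9*k + 14)/(k^2 - 1)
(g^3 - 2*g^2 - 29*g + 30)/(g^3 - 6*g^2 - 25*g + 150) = (g - 1)/(g - 5)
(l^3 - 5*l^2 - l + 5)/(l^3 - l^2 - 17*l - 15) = (l - 1)/(l + 3)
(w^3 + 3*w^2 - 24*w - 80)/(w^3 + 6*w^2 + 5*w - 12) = (w^2 - w - 20)/(w^2 + 2*w - 3)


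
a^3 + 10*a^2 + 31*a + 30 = (a + 2)*(a + 3)*(a + 5)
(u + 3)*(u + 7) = u^2 + 10*u + 21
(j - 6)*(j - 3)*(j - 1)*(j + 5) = j^4 - 5*j^3 - 23*j^2 + 117*j - 90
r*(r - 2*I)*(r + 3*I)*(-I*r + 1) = -I*r^4 + 2*r^3 - 5*I*r^2 + 6*r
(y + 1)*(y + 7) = y^2 + 8*y + 7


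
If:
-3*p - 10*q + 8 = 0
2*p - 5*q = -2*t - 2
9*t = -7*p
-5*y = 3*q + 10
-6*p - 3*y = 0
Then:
No Solution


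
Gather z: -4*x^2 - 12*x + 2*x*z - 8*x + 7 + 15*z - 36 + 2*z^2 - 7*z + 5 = -4*x^2 - 20*x + 2*z^2 + z*(2*x + 8) - 24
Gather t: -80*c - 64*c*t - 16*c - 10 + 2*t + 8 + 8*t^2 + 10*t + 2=-96*c + 8*t^2 + t*(12 - 64*c)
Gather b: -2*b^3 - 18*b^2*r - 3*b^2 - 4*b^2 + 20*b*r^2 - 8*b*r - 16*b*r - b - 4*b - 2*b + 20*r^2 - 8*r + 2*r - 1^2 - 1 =-2*b^3 + b^2*(-18*r - 7) + b*(20*r^2 - 24*r - 7) + 20*r^2 - 6*r - 2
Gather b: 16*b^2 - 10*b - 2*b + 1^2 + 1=16*b^2 - 12*b + 2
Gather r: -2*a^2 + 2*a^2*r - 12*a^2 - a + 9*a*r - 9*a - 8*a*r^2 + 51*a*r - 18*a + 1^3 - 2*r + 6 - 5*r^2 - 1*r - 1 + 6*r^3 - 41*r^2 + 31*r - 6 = -14*a^2 - 28*a + 6*r^3 + r^2*(-8*a - 46) + r*(2*a^2 + 60*a + 28)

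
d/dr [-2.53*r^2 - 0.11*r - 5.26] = -5.06*r - 0.11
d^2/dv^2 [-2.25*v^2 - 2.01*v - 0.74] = -4.50000000000000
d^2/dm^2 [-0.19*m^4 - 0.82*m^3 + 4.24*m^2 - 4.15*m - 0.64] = -2.28*m^2 - 4.92*m + 8.48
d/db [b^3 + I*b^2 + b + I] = 3*b^2 + 2*I*b + 1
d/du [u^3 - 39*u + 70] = 3*u^2 - 39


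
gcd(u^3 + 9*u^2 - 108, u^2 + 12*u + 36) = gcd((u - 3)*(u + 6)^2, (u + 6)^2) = u^2 + 12*u + 36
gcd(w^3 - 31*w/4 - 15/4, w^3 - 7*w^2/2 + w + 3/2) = w^2 - 5*w/2 - 3/2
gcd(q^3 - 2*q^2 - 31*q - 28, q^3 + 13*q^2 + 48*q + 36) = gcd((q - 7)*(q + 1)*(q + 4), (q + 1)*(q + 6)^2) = q + 1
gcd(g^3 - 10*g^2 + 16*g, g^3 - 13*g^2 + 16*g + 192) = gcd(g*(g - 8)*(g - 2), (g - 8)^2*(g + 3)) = g - 8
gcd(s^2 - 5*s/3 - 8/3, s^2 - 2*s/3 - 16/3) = s - 8/3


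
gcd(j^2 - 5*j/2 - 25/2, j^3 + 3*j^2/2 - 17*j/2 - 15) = j + 5/2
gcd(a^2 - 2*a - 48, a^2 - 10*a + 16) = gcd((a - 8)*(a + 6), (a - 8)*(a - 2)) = a - 8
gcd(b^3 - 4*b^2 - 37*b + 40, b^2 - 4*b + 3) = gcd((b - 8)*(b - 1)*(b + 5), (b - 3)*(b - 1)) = b - 1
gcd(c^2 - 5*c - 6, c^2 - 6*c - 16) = 1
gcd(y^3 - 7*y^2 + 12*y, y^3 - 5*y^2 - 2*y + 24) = y^2 - 7*y + 12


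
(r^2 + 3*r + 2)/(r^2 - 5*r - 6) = (r + 2)/(r - 6)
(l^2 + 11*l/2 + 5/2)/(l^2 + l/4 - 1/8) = 4*(l + 5)/(4*l - 1)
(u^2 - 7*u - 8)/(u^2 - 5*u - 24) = (u + 1)/(u + 3)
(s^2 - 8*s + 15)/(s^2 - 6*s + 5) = (s - 3)/(s - 1)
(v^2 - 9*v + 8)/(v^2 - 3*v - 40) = (v - 1)/(v + 5)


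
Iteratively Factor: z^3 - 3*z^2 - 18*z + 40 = (z - 5)*(z^2 + 2*z - 8) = (z - 5)*(z + 4)*(z - 2)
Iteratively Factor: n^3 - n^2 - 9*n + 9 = (n + 3)*(n^2 - 4*n + 3) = (n - 3)*(n + 3)*(n - 1)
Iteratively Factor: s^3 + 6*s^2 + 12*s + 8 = (s + 2)*(s^2 + 4*s + 4) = (s + 2)^2*(s + 2)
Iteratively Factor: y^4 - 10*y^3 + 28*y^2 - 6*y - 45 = (y - 5)*(y^3 - 5*y^2 + 3*y + 9) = (y - 5)*(y + 1)*(y^2 - 6*y + 9) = (y - 5)*(y - 3)*(y + 1)*(y - 3)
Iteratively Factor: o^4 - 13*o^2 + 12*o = (o - 1)*(o^3 + o^2 - 12*o) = (o - 1)*(o + 4)*(o^2 - 3*o) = o*(o - 1)*(o + 4)*(o - 3)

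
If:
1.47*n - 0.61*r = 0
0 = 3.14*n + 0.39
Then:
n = -0.12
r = -0.30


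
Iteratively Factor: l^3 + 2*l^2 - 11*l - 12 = (l + 4)*(l^2 - 2*l - 3) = (l - 3)*(l + 4)*(l + 1)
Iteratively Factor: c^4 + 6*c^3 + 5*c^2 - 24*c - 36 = (c - 2)*(c^3 + 8*c^2 + 21*c + 18) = (c - 2)*(c + 3)*(c^2 + 5*c + 6) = (c - 2)*(c + 2)*(c + 3)*(c + 3)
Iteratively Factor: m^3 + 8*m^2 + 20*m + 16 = (m + 2)*(m^2 + 6*m + 8) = (m + 2)^2*(m + 4)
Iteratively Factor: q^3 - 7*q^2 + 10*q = (q - 2)*(q^2 - 5*q) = (q - 5)*(q - 2)*(q)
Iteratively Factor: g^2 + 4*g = (g)*(g + 4)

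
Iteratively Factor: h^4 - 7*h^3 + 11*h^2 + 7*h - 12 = (h - 3)*(h^3 - 4*h^2 - h + 4) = (h - 4)*(h - 3)*(h^2 - 1) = (h - 4)*(h - 3)*(h - 1)*(h + 1)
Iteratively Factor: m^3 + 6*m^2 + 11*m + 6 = (m + 1)*(m^2 + 5*m + 6) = (m + 1)*(m + 3)*(m + 2)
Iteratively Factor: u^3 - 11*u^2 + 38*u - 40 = (u - 5)*(u^2 - 6*u + 8) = (u - 5)*(u - 2)*(u - 4)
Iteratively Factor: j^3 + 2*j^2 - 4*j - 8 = (j + 2)*(j^2 - 4) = (j + 2)^2*(j - 2)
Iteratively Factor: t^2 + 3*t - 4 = (t - 1)*(t + 4)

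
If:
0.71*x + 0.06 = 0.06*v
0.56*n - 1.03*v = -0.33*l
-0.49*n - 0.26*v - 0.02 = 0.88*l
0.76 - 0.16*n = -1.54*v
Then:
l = 1.37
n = -2.12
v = -0.71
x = -0.14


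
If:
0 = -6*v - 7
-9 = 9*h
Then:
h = -1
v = -7/6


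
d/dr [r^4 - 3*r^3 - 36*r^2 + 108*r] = 4*r^3 - 9*r^2 - 72*r + 108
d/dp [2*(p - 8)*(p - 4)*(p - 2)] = 6*p^2 - 56*p + 112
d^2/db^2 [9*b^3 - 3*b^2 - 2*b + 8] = 54*b - 6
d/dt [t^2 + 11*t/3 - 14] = 2*t + 11/3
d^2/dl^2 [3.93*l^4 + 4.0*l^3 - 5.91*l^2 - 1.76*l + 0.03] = 47.16*l^2 + 24.0*l - 11.82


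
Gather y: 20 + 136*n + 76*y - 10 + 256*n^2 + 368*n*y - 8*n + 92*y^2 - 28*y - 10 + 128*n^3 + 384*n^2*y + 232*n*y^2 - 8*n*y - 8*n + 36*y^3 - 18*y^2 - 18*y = 128*n^3 + 256*n^2 + 120*n + 36*y^3 + y^2*(232*n + 74) + y*(384*n^2 + 360*n + 30)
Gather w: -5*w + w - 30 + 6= -4*w - 24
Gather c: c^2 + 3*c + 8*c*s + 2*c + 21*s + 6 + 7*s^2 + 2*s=c^2 + c*(8*s + 5) + 7*s^2 + 23*s + 6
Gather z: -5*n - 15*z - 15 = -5*n - 15*z - 15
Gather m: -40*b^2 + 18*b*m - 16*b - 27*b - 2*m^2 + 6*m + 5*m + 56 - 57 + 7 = -40*b^2 - 43*b - 2*m^2 + m*(18*b + 11) + 6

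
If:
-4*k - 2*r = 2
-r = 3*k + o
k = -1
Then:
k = -1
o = 2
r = 1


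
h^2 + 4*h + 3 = (h + 1)*(h + 3)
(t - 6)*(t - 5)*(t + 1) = t^3 - 10*t^2 + 19*t + 30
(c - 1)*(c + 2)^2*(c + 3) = c^4 + 6*c^3 + 9*c^2 - 4*c - 12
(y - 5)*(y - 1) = y^2 - 6*y + 5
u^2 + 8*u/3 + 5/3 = (u + 1)*(u + 5/3)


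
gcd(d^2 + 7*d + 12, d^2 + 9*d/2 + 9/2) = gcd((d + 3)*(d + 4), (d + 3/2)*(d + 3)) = d + 3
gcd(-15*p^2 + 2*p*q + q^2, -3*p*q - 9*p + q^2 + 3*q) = 3*p - q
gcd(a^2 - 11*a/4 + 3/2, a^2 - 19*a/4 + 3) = a - 3/4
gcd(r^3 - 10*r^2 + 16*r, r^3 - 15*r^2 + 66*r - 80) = r^2 - 10*r + 16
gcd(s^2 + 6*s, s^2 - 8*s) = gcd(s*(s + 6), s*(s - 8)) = s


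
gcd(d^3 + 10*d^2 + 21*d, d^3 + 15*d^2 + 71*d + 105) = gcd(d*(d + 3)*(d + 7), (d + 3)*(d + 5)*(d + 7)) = d^2 + 10*d + 21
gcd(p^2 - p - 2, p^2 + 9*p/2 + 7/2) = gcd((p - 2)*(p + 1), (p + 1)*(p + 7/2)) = p + 1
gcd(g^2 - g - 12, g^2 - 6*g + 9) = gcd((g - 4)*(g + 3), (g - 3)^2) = 1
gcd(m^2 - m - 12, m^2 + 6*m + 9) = m + 3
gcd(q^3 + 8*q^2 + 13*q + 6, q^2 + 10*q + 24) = q + 6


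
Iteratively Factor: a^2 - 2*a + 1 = (a - 1)*(a - 1)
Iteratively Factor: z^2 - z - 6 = (z - 3)*(z + 2)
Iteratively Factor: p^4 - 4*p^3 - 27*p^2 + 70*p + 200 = (p + 4)*(p^3 - 8*p^2 + 5*p + 50) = (p + 2)*(p + 4)*(p^2 - 10*p + 25) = (p - 5)*(p + 2)*(p + 4)*(p - 5)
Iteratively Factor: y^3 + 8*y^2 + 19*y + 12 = (y + 3)*(y^2 + 5*y + 4) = (y + 1)*(y + 3)*(y + 4)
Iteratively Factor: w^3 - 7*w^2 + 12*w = (w)*(w^2 - 7*w + 12) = w*(w - 4)*(w - 3)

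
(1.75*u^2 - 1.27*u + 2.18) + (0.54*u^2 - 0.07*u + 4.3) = 2.29*u^2 - 1.34*u + 6.48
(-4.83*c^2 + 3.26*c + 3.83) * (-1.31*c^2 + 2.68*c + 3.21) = 6.3273*c^4 - 17.215*c^3 - 11.7848*c^2 + 20.729*c + 12.2943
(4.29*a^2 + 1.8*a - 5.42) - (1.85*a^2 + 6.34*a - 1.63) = 2.44*a^2 - 4.54*a - 3.79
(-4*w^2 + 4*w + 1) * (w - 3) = -4*w^3 + 16*w^2 - 11*w - 3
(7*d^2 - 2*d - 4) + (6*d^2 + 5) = 13*d^2 - 2*d + 1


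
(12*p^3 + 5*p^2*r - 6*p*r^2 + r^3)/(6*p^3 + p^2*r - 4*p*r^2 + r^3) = (4*p - r)/(2*p - r)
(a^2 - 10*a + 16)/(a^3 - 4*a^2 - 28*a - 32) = (a - 2)/(a^2 + 4*a + 4)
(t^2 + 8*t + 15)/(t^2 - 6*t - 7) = (t^2 + 8*t + 15)/(t^2 - 6*t - 7)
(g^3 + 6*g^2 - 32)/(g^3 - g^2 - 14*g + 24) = (g + 4)/(g - 3)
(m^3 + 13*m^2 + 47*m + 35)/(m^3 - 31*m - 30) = (m + 7)/(m - 6)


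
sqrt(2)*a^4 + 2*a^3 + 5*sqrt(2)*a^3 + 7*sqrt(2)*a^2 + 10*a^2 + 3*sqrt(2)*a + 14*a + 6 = (a + 1)*(a + 3)*(a + sqrt(2))*(sqrt(2)*a + sqrt(2))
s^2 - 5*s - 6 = (s - 6)*(s + 1)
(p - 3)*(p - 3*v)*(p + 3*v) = p^3 - 3*p^2 - 9*p*v^2 + 27*v^2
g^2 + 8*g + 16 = (g + 4)^2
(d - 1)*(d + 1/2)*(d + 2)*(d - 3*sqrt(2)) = d^4 - 3*sqrt(2)*d^3 + 3*d^3/2 - 9*sqrt(2)*d^2/2 - 3*d^2/2 - d + 9*sqrt(2)*d/2 + 3*sqrt(2)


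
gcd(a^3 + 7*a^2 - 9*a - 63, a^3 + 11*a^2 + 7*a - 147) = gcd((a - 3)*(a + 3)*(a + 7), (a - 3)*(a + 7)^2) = a^2 + 4*a - 21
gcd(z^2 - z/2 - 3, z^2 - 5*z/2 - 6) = z + 3/2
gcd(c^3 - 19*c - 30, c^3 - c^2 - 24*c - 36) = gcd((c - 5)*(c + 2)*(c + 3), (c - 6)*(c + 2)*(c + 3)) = c^2 + 5*c + 6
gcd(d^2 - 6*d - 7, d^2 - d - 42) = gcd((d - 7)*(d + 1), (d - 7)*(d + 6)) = d - 7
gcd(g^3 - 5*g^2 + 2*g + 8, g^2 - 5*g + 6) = g - 2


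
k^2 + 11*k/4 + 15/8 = (k + 5/4)*(k + 3/2)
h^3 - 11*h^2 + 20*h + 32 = (h - 8)*(h - 4)*(h + 1)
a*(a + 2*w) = a^2 + 2*a*w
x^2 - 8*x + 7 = (x - 7)*(x - 1)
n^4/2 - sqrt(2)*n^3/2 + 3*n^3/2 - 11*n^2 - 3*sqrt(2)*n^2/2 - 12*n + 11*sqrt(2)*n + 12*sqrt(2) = (n/2 + 1/2)*(n - 4)*(n + 6)*(n - sqrt(2))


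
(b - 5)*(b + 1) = b^2 - 4*b - 5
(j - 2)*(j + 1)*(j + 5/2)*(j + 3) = j^4 + 9*j^3/2 - 37*j/2 - 15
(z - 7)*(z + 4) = z^2 - 3*z - 28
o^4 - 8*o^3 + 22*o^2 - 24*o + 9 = (o - 3)^2*(o - 1)^2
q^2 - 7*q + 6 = (q - 6)*(q - 1)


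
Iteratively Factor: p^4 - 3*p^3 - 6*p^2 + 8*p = (p - 4)*(p^3 + p^2 - 2*p) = (p - 4)*(p - 1)*(p^2 + 2*p) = p*(p - 4)*(p - 1)*(p + 2)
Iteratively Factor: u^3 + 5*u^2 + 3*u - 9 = (u - 1)*(u^2 + 6*u + 9) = (u - 1)*(u + 3)*(u + 3)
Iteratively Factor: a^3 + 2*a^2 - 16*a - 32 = (a + 2)*(a^2 - 16) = (a - 4)*(a + 2)*(a + 4)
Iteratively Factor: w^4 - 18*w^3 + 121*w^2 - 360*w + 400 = (w - 4)*(w^3 - 14*w^2 + 65*w - 100) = (w - 5)*(w - 4)*(w^2 - 9*w + 20) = (w - 5)^2*(w - 4)*(w - 4)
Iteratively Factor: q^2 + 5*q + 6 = (q + 3)*(q + 2)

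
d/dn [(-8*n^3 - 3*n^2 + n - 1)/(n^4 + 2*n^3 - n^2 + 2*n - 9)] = (8*n^6 + 6*n^5 + 11*n^4 - 32*n^3 + 217*n^2 + 52*n - 7)/(n^8 + 4*n^7 + 2*n^6 - 9*n^4 - 40*n^3 + 22*n^2 - 36*n + 81)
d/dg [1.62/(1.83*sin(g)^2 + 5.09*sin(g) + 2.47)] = -(5.9292*sin(g) + 8.2458)*cos(g)/(1.83*sin(g)^2 + 5.09*sin(g) + 2.47)^2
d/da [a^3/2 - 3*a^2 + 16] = 3*a*(a - 4)/2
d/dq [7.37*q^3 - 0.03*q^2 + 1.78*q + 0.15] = 22.11*q^2 - 0.06*q + 1.78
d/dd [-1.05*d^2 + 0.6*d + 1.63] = 0.6 - 2.1*d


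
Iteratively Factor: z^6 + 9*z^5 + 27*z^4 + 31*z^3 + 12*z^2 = (z + 4)*(z^5 + 5*z^4 + 7*z^3 + 3*z^2) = (z + 1)*(z + 4)*(z^4 + 4*z^3 + 3*z^2) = (z + 1)^2*(z + 4)*(z^3 + 3*z^2) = (z + 1)^2*(z + 3)*(z + 4)*(z^2) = z*(z + 1)^2*(z + 3)*(z + 4)*(z)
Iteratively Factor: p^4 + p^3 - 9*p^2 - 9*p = (p + 1)*(p^3 - 9*p) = (p - 3)*(p + 1)*(p^2 + 3*p) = (p - 3)*(p + 1)*(p + 3)*(p)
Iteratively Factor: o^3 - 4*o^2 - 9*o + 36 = (o - 4)*(o^2 - 9) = (o - 4)*(o + 3)*(o - 3)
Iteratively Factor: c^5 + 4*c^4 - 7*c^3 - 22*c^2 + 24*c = (c + 3)*(c^4 + c^3 - 10*c^2 + 8*c) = (c - 2)*(c + 3)*(c^3 + 3*c^2 - 4*c) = c*(c - 2)*(c + 3)*(c^2 + 3*c - 4) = c*(c - 2)*(c - 1)*(c + 3)*(c + 4)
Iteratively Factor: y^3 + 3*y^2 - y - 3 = (y + 3)*(y^2 - 1) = (y + 1)*(y + 3)*(y - 1)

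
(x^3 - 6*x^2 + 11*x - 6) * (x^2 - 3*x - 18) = x^5 - 9*x^4 + 11*x^3 + 69*x^2 - 180*x + 108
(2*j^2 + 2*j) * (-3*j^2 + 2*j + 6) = -6*j^4 - 2*j^3 + 16*j^2 + 12*j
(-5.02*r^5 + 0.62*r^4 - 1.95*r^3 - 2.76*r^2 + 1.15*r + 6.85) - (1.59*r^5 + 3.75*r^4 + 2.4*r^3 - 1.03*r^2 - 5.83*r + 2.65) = -6.61*r^5 - 3.13*r^4 - 4.35*r^3 - 1.73*r^2 + 6.98*r + 4.2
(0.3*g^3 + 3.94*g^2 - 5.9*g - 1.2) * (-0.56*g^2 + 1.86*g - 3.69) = -0.168*g^5 - 1.6484*g^4 + 9.5254*g^3 - 24.8406*g^2 + 19.539*g + 4.428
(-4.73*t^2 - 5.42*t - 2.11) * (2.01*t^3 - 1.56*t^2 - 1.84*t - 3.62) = -9.5073*t^5 - 3.5154*t^4 + 12.9173*t^3 + 30.387*t^2 + 23.5028*t + 7.6382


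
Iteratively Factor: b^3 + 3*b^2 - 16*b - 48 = (b + 4)*(b^2 - b - 12) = (b + 3)*(b + 4)*(b - 4)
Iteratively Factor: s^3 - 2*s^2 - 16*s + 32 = (s - 2)*(s^2 - 16) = (s - 2)*(s + 4)*(s - 4)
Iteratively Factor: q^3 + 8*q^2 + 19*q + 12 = (q + 3)*(q^2 + 5*q + 4) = (q + 1)*(q + 3)*(q + 4)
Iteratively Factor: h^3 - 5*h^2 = (h - 5)*(h^2) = h*(h - 5)*(h)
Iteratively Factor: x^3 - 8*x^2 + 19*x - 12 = (x - 3)*(x^2 - 5*x + 4) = (x - 3)*(x - 1)*(x - 4)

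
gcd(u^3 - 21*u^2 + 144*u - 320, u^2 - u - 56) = u - 8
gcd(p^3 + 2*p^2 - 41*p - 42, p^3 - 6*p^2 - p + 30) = 1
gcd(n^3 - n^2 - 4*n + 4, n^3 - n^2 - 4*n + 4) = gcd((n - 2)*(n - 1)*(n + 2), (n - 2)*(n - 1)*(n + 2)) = n^3 - n^2 - 4*n + 4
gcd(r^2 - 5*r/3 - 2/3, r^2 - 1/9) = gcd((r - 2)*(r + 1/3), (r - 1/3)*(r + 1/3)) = r + 1/3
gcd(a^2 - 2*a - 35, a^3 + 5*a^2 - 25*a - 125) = a + 5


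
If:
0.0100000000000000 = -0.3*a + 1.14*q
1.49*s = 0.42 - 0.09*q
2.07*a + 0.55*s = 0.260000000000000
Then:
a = 0.05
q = 0.02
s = 0.28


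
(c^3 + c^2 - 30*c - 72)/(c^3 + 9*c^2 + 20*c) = (c^2 - 3*c - 18)/(c*(c + 5))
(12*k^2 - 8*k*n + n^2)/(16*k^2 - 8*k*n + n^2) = (12*k^2 - 8*k*n + n^2)/(16*k^2 - 8*k*n + n^2)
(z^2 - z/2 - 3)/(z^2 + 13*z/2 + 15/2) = (z - 2)/(z + 5)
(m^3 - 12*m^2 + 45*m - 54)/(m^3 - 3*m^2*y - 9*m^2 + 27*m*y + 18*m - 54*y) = (3 - m)/(-m + 3*y)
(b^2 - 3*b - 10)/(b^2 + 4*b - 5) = (b^2 - 3*b - 10)/(b^2 + 4*b - 5)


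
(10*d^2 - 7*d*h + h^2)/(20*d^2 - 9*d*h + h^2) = (2*d - h)/(4*d - h)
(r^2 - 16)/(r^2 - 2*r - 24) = (r - 4)/(r - 6)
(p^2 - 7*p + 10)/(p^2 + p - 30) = (p - 2)/(p + 6)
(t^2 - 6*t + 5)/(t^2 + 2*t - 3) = (t - 5)/(t + 3)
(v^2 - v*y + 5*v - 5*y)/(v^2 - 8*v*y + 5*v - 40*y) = (-v + y)/(-v + 8*y)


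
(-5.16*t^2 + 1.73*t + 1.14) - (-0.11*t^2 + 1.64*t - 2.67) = -5.05*t^2 + 0.0900000000000001*t + 3.81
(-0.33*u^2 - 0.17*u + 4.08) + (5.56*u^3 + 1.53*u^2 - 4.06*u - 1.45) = 5.56*u^3 + 1.2*u^2 - 4.23*u + 2.63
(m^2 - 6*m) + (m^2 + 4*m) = 2*m^2 - 2*m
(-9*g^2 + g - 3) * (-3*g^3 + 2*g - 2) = 27*g^5 - 3*g^4 - 9*g^3 + 20*g^2 - 8*g + 6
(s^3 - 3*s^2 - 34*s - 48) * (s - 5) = s^4 - 8*s^3 - 19*s^2 + 122*s + 240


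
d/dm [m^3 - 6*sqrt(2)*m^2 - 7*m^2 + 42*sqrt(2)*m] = 3*m^2 - 12*sqrt(2)*m - 14*m + 42*sqrt(2)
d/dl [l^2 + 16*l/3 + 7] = 2*l + 16/3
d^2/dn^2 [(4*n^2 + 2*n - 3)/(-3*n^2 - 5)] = 2*(-18*n^3 + 261*n^2 + 90*n - 145)/(27*n^6 + 135*n^4 + 225*n^2 + 125)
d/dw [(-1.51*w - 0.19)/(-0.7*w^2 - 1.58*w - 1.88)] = (-1.057*w^2 - 0.266*w + 2.5386)/(0.49*w^4 + 2.212*w^3 + 5.1284*w^2 + 5.9408*w + 3.5344)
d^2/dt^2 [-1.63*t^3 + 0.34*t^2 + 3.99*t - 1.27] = 0.68 - 9.78*t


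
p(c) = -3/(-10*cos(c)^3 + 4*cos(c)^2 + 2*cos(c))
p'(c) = -3*(-30*sin(c)*cos(c)^2 + 8*sin(c)*cos(c) + 2*sin(c))/(-10*cos(c)^3 + 4*cos(c)^2 + 2*cos(c))^2 = 3*(15*sin(c) - sin(c)/cos(c)^2 - 4*tan(c))/(2*(5*sin(c)^2 + 2*cos(c) - 4)^2)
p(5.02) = -4.32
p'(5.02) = 9.91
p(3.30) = -0.26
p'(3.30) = -0.12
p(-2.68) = -0.35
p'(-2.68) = -0.53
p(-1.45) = -10.65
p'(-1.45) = 94.96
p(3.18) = -0.25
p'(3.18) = -0.03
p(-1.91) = -20.58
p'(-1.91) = -530.37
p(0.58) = 2.17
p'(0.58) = 10.60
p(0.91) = -7.10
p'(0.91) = 58.30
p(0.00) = 0.75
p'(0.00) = 0.00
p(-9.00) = -0.33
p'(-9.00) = -0.45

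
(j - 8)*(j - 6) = j^2 - 14*j + 48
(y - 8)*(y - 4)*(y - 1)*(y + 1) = y^4 - 12*y^3 + 31*y^2 + 12*y - 32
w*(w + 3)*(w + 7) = w^3 + 10*w^2 + 21*w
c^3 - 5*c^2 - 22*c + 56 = (c - 7)*(c - 2)*(c + 4)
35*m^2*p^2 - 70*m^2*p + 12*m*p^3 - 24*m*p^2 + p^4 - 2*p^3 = p*(5*m + p)*(7*m + p)*(p - 2)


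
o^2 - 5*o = o*(o - 5)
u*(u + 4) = u^2 + 4*u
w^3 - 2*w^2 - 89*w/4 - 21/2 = (w - 6)*(w + 1/2)*(w + 7/2)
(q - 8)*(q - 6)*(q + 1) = q^3 - 13*q^2 + 34*q + 48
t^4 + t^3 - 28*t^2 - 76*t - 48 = (t - 6)*(t + 1)*(t + 2)*(t + 4)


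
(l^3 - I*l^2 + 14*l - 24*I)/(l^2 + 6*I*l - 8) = (l^2 - 5*I*l - 6)/(l + 2*I)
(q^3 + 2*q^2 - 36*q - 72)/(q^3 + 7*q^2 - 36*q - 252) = (q + 2)/(q + 7)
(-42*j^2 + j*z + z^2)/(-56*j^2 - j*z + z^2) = (-6*j + z)/(-8*j + z)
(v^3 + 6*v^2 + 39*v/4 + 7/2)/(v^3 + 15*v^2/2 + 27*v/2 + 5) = (v + 7/2)/(v + 5)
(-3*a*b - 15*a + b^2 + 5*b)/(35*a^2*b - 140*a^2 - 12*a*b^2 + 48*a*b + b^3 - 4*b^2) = (-3*a*b - 15*a + b^2 + 5*b)/(35*a^2*b - 140*a^2 - 12*a*b^2 + 48*a*b + b^3 - 4*b^2)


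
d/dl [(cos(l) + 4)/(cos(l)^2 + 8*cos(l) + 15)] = (cos(l)^2 + 8*cos(l) + 17)*sin(l)/(cos(l)^2 + 8*cos(l) + 15)^2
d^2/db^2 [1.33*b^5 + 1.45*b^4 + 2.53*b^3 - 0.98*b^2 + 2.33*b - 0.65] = 26.6*b^3 + 17.4*b^2 + 15.18*b - 1.96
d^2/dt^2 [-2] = 0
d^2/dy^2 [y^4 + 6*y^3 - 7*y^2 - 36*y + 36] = 12*y^2 + 36*y - 14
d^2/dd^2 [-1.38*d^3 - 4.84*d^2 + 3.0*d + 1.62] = -8.28*d - 9.68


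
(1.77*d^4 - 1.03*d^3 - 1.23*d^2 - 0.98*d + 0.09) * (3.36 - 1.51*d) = -2.6727*d^5 + 7.5025*d^4 - 1.6035*d^3 - 2.653*d^2 - 3.4287*d + 0.3024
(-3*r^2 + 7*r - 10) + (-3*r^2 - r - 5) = -6*r^2 + 6*r - 15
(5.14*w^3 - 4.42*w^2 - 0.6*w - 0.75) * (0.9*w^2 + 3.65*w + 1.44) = 4.626*w^5 + 14.783*w^4 - 9.2714*w^3 - 9.2298*w^2 - 3.6015*w - 1.08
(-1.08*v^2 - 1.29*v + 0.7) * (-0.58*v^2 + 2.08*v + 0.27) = 0.6264*v^4 - 1.4982*v^3 - 3.3808*v^2 + 1.1077*v + 0.189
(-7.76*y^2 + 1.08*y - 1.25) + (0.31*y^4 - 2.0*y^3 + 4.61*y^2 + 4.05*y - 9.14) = 0.31*y^4 - 2.0*y^3 - 3.15*y^2 + 5.13*y - 10.39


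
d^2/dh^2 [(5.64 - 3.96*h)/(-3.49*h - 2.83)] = -215.614992/(3.49*h + 2.83)^3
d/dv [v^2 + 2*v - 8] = 2*v + 2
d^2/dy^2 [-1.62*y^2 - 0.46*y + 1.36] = -3.24000000000000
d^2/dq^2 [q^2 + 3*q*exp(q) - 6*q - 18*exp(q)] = 3*q*exp(q) - 12*exp(q) + 2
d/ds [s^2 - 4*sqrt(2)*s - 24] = 2*s - 4*sqrt(2)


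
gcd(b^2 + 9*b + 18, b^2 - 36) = b + 6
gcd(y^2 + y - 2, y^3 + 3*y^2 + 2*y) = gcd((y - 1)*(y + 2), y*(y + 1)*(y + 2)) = y + 2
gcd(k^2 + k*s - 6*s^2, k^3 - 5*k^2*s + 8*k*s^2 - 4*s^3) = -k + 2*s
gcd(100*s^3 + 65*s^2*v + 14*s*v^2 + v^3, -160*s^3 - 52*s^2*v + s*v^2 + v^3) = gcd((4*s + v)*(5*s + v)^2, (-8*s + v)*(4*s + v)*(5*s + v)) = 20*s^2 + 9*s*v + v^2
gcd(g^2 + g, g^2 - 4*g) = g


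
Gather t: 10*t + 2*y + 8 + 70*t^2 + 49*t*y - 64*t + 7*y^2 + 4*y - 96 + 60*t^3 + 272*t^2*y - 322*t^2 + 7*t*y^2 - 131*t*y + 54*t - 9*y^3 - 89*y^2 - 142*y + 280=60*t^3 + t^2*(272*y - 252) + t*(7*y^2 - 82*y) - 9*y^3 - 82*y^2 - 136*y + 192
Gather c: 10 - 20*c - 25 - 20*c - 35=-40*c - 50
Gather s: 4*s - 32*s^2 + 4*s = -32*s^2 + 8*s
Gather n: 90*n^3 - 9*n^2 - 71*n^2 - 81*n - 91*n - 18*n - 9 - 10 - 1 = 90*n^3 - 80*n^2 - 190*n - 20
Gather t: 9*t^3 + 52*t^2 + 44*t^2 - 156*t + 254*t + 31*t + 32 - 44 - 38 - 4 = 9*t^3 + 96*t^2 + 129*t - 54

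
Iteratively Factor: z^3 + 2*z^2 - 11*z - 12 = (z + 1)*(z^2 + z - 12) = (z - 3)*(z + 1)*(z + 4)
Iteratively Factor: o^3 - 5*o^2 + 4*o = (o - 4)*(o^2 - o) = (o - 4)*(o - 1)*(o)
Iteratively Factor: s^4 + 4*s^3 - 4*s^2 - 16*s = (s + 4)*(s^3 - 4*s) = s*(s + 4)*(s^2 - 4) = s*(s + 2)*(s + 4)*(s - 2)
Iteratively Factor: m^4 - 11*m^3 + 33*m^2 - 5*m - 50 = (m - 5)*(m^3 - 6*m^2 + 3*m + 10) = (m - 5)*(m + 1)*(m^2 - 7*m + 10) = (m - 5)^2*(m + 1)*(m - 2)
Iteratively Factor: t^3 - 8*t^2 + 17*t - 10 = (t - 1)*(t^2 - 7*t + 10) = (t - 2)*(t - 1)*(t - 5)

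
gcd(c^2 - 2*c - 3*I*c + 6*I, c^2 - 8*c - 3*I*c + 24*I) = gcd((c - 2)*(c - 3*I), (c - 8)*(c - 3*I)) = c - 3*I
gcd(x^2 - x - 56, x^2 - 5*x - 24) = x - 8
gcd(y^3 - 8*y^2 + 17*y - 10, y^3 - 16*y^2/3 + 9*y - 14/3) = y^2 - 3*y + 2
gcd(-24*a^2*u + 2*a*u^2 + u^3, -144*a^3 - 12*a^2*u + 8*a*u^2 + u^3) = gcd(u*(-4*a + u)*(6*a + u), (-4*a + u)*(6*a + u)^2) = -24*a^2 + 2*a*u + u^2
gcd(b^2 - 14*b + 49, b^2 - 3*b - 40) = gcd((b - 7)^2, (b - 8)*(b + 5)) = 1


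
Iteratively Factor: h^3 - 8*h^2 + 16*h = (h)*(h^2 - 8*h + 16) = h*(h - 4)*(h - 4)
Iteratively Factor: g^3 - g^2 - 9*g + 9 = (g + 3)*(g^2 - 4*g + 3) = (g - 3)*(g + 3)*(g - 1)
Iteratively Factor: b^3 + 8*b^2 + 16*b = (b)*(b^2 + 8*b + 16) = b*(b + 4)*(b + 4)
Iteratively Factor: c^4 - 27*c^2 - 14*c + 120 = (c - 2)*(c^3 + 2*c^2 - 23*c - 60) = (c - 2)*(c + 4)*(c^2 - 2*c - 15) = (c - 2)*(c + 3)*(c + 4)*(c - 5)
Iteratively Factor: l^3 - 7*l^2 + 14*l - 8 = (l - 2)*(l^2 - 5*l + 4) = (l - 4)*(l - 2)*(l - 1)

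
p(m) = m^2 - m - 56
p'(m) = 2*m - 1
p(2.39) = -52.68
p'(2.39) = 3.78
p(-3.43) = -40.81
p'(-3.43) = -7.86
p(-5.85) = -15.93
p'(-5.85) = -12.70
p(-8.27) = 20.66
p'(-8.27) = -17.54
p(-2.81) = -45.29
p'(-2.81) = -6.62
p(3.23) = -48.80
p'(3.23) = 5.46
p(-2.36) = -48.07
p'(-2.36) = -5.72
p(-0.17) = -55.80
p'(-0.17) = -1.34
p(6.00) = -26.00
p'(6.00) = 11.00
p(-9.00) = 34.00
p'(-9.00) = -19.00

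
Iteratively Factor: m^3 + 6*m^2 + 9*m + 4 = (m + 1)*(m^2 + 5*m + 4) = (m + 1)*(m + 4)*(m + 1)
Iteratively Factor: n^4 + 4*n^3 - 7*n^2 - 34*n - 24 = (n + 1)*(n^3 + 3*n^2 - 10*n - 24) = (n + 1)*(n + 4)*(n^2 - n - 6) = (n - 3)*(n + 1)*(n + 4)*(n + 2)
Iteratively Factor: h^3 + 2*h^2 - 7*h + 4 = (h + 4)*(h^2 - 2*h + 1) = (h - 1)*(h + 4)*(h - 1)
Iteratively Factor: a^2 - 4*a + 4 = (a - 2)*(a - 2)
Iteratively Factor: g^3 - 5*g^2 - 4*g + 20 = (g - 2)*(g^2 - 3*g - 10) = (g - 2)*(g + 2)*(g - 5)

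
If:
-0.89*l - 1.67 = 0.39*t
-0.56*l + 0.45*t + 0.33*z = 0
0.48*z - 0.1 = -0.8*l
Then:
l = -0.87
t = -2.30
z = 1.66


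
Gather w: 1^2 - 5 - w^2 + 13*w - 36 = -w^2 + 13*w - 40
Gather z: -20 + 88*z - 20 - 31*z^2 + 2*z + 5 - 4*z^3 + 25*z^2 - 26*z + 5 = -4*z^3 - 6*z^2 + 64*z - 30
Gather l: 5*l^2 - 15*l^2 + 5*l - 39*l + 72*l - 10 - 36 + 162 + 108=-10*l^2 + 38*l + 224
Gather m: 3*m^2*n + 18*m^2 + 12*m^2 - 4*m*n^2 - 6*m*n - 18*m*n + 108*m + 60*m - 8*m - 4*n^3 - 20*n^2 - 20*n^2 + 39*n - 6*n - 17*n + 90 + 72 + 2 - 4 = m^2*(3*n + 30) + m*(-4*n^2 - 24*n + 160) - 4*n^3 - 40*n^2 + 16*n + 160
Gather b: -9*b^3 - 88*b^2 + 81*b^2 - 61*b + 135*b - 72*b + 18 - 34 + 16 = -9*b^3 - 7*b^2 + 2*b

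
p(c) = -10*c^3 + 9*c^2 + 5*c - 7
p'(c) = -30*c^2 + 18*c + 5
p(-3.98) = 746.11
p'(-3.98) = -541.85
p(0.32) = -4.81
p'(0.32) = 7.69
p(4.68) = -811.51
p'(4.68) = -567.83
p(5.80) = -1626.36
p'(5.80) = -899.80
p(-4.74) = 1236.47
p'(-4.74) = -754.35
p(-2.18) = 128.47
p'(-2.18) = -176.81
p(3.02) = -185.25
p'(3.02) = -214.25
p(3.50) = -308.00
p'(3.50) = -299.50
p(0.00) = -7.00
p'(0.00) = 5.00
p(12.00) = -15931.00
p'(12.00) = -4099.00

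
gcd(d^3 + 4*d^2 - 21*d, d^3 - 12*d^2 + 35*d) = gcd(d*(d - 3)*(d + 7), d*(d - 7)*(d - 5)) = d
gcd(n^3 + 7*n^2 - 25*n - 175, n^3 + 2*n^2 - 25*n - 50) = n^2 - 25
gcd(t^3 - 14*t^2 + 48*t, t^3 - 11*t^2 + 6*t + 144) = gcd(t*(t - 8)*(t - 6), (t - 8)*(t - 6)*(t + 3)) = t^2 - 14*t + 48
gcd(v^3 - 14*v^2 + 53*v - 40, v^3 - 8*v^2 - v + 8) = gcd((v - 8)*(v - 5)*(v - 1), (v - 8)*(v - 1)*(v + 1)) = v^2 - 9*v + 8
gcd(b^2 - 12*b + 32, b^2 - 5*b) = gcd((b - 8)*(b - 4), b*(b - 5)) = 1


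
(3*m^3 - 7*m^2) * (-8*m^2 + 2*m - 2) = -24*m^5 + 62*m^4 - 20*m^3 + 14*m^2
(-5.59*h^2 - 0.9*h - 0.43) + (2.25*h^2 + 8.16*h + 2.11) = -3.34*h^2 + 7.26*h + 1.68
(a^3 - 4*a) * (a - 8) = a^4 - 8*a^3 - 4*a^2 + 32*a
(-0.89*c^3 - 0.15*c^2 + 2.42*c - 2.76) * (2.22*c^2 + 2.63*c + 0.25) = -1.9758*c^5 - 2.6737*c^4 + 4.7554*c^3 + 0.1999*c^2 - 6.6538*c - 0.69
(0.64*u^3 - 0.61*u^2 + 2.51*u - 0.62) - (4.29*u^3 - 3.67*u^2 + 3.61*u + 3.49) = -3.65*u^3 + 3.06*u^2 - 1.1*u - 4.11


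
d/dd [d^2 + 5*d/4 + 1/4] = 2*d + 5/4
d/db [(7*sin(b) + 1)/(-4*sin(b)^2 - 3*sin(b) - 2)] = (28*sin(b)^2 + 8*sin(b) - 11)*cos(b)/(4*sin(b)^2 + 3*sin(b) + 2)^2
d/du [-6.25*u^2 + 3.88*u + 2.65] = 3.88 - 12.5*u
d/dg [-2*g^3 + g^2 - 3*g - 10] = -6*g^2 + 2*g - 3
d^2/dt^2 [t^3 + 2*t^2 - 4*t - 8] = 6*t + 4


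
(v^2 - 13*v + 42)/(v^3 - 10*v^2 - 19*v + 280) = (v - 6)/(v^2 - 3*v - 40)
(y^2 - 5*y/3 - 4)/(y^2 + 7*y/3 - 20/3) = (3*y^2 - 5*y - 12)/(3*y^2 + 7*y - 20)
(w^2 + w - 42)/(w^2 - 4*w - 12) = (w + 7)/(w + 2)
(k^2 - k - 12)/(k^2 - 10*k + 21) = (k^2 - k - 12)/(k^2 - 10*k + 21)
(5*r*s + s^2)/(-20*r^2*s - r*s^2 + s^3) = (-5*r - s)/(20*r^2 + r*s - s^2)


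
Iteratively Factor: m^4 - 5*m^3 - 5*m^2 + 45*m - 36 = (m - 4)*(m^3 - m^2 - 9*m + 9) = (m - 4)*(m - 1)*(m^2 - 9) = (m - 4)*(m - 1)*(m + 3)*(m - 3)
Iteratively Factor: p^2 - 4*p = (p - 4)*(p)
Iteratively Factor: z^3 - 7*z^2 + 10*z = (z - 2)*(z^2 - 5*z) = z*(z - 2)*(z - 5)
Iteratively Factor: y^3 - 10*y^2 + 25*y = (y - 5)*(y^2 - 5*y) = (y - 5)^2*(y)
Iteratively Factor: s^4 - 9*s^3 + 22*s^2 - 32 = (s - 4)*(s^3 - 5*s^2 + 2*s + 8) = (s - 4)^2*(s^2 - s - 2) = (s - 4)^2*(s - 2)*(s + 1)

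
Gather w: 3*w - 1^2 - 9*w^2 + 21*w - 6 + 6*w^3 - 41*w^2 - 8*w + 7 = 6*w^3 - 50*w^2 + 16*w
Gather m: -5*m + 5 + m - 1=4 - 4*m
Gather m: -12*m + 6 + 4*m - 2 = 4 - 8*m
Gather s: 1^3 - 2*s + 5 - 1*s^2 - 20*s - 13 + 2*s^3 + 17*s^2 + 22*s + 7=2*s^3 + 16*s^2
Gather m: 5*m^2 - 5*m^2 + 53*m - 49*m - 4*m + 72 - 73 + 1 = 0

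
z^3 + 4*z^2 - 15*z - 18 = (z - 3)*(z + 1)*(z + 6)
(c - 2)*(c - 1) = c^2 - 3*c + 2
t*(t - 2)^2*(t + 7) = t^4 + 3*t^3 - 24*t^2 + 28*t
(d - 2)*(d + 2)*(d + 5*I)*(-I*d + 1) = -I*d^4 + 6*d^3 + 9*I*d^2 - 24*d - 20*I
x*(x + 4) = x^2 + 4*x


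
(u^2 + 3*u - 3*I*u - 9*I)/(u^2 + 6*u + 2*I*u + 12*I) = (u^2 + 3*u*(1 - I) - 9*I)/(u^2 + 2*u*(3 + I) + 12*I)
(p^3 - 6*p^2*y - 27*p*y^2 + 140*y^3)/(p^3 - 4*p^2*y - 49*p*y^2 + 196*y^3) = (p + 5*y)/(p + 7*y)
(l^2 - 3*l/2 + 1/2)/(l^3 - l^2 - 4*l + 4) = (l - 1/2)/(l^2 - 4)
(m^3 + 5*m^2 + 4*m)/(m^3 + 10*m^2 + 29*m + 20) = m/(m + 5)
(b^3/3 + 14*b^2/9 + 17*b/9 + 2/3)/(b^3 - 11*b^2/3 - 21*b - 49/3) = (3*b^2 + 11*b + 6)/(3*(3*b^2 - 14*b - 49))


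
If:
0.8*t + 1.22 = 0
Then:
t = -1.52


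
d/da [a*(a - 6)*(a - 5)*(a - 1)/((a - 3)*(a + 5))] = 2*(a^5 - 3*a^4 - 54*a^3 + 326*a^2 - 615*a + 225)/(a^4 + 4*a^3 - 26*a^2 - 60*a + 225)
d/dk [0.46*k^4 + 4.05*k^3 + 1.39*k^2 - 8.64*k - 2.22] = 1.84*k^3 + 12.15*k^2 + 2.78*k - 8.64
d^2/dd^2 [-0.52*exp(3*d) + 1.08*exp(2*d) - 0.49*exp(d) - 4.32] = (-4.68*exp(2*d) + 4.32*exp(d) - 0.49)*exp(d)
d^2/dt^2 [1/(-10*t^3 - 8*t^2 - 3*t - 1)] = 2*(2*(15*t + 4)*(10*t^3 + 8*t^2 + 3*t + 1) - (30*t^2 + 16*t + 3)^2)/(10*t^3 + 8*t^2 + 3*t + 1)^3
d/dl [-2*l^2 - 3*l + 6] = -4*l - 3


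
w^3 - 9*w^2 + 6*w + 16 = (w - 8)*(w - 2)*(w + 1)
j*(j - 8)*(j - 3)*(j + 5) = j^4 - 6*j^3 - 31*j^2 + 120*j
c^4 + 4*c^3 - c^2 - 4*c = c*(c - 1)*(c + 1)*(c + 4)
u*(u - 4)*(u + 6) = u^3 + 2*u^2 - 24*u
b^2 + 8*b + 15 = (b + 3)*(b + 5)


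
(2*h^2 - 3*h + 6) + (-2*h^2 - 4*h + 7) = 13 - 7*h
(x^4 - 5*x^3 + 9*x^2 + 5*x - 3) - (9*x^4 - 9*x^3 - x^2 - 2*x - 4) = -8*x^4 + 4*x^3 + 10*x^2 + 7*x + 1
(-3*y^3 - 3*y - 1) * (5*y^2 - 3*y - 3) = -15*y^5 + 9*y^4 - 6*y^3 + 4*y^2 + 12*y + 3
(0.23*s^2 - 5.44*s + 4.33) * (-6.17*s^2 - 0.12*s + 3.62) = -1.4191*s^4 + 33.5372*s^3 - 25.2307*s^2 - 20.2124*s + 15.6746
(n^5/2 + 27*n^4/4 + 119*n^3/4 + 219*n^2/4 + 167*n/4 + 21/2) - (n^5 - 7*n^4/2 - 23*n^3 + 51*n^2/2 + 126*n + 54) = -n^5/2 + 41*n^4/4 + 211*n^3/4 + 117*n^2/4 - 337*n/4 - 87/2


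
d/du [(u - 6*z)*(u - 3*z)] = 2*u - 9*z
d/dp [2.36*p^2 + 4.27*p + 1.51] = 4.72*p + 4.27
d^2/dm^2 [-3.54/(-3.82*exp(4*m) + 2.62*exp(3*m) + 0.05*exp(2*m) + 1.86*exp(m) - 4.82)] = ((-216.3648*exp(3*m) + 83.4732*exp(2*m) + 0.708*exp(m) + 6.5844)*(-3.82*exp(4*m) + 2.62*exp(3*m) + 0.05*exp(2*m) + 1.86*exp(m) - 4.82) - 3.54*(-30.56*exp(3*m) + 15.72*exp(2*m) + 0.2*exp(m) + 3.72)*(-15.28*exp(3*m) + 7.86*exp(2*m) + 0.1*exp(m) + 1.86)*exp(m))*exp(m)/(-3.82*exp(4*m) + 2.62*exp(3*m) + 0.05*exp(2*m) + 1.86*exp(m) - 4.82)^3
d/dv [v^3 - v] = 3*v^2 - 1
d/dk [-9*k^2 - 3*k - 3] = -18*k - 3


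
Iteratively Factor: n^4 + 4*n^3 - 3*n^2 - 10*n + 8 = (n - 1)*(n^3 + 5*n^2 + 2*n - 8) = (n - 1)^2*(n^2 + 6*n + 8) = (n - 1)^2*(n + 2)*(n + 4)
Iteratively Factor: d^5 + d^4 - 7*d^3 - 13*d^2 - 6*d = (d + 1)*(d^4 - 7*d^2 - 6*d) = (d - 3)*(d + 1)*(d^3 + 3*d^2 + 2*d) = d*(d - 3)*(d + 1)*(d^2 + 3*d + 2) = d*(d - 3)*(d + 1)*(d + 2)*(d + 1)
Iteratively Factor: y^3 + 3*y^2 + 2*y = (y + 2)*(y^2 + y) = (y + 1)*(y + 2)*(y)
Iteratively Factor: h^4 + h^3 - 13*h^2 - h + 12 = (h - 1)*(h^3 + 2*h^2 - 11*h - 12) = (h - 1)*(h + 1)*(h^2 + h - 12) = (h - 3)*(h - 1)*(h + 1)*(h + 4)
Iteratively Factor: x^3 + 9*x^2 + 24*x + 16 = (x + 4)*(x^2 + 5*x + 4) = (x + 1)*(x + 4)*(x + 4)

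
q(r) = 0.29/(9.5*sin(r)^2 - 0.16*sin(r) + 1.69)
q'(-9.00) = -0.19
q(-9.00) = 0.09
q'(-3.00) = -0.23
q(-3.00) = 0.15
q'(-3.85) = 0.09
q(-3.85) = 0.05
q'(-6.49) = 0.26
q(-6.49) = 0.14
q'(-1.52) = 0.00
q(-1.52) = 0.03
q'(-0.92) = 0.04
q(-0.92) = 0.04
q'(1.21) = -0.02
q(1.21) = 0.03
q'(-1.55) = 0.00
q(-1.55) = 0.03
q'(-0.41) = 0.19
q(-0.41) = 0.09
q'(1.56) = -0.00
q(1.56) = 0.03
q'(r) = 0.29*(-19.0*sin(r)*cos(r) + 0.16*cos(r))/(9.5*sin(r)^2 - 0.16*sin(r) + 1.69)^2 = (0.0464 - 5.51*sin(r))*cos(r)/(9.5*sin(r)^2 - 0.16*sin(r) + 1.69)^2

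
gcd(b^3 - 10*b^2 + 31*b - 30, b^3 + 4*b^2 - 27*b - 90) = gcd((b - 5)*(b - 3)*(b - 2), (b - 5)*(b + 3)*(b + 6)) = b - 5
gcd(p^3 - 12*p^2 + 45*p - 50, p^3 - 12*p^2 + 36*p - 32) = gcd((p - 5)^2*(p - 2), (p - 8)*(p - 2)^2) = p - 2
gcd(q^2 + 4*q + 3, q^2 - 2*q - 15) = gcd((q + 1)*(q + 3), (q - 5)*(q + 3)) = q + 3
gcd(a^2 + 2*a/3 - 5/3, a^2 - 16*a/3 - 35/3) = a + 5/3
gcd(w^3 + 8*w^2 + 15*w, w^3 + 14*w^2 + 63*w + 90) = w^2 + 8*w + 15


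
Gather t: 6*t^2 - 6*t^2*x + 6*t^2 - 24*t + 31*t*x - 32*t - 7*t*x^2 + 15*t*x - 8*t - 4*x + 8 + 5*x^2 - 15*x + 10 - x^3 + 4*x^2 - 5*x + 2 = t^2*(12 - 6*x) + t*(-7*x^2 + 46*x - 64) - x^3 + 9*x^2 - 24*x + 20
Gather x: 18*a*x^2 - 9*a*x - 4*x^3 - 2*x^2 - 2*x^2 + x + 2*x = -4*x^3 + x^2*(18*a - 4) + x*(3 - 9*a)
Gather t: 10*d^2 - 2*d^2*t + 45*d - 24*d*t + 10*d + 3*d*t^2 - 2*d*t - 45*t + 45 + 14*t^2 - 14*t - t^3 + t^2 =10*d^2 + 55*d - t^3 + t^2*(3*d + 15) + t*(-2*d^2 - 26*d - 59) + 45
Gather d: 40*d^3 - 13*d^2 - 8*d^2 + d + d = 40*d^3 - 21*d^2 + 2*d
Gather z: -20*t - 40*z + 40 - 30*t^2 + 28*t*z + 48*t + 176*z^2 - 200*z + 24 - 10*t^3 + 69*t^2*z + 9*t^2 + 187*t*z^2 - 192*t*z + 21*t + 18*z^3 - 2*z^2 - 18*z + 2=-10*t^3 - 21*t^2 + 49*t + 18*z^3 + z^2*(187*t + 174) + z*(69*t^2 - 164*t - 258) + 66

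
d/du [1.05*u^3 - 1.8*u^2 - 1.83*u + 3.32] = 3.15*u^2 - 3.6*u - 1.83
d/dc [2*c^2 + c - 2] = 4*c + 1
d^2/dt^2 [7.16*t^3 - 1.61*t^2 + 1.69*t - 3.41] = 42.96*t - 3.22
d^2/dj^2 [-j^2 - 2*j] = -2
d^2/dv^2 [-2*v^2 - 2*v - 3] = -4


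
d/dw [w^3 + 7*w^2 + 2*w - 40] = 3*w^2 + 14*w + 2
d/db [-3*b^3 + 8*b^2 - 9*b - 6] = -9*b^2 + 16*b - 9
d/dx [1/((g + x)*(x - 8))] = ((8 - x)*(g + x) - (x - 8)^2)/((g + x)^2*(x - 8)^3)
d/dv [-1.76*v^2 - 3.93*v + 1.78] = -3.52*v - 3.93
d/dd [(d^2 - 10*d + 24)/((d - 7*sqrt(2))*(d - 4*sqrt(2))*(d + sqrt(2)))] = (-d^4 + 20*d^3 - 100*sqrt(2)*d^2 - 38*d^2 + 592*sqrt(2)*d - 816 - 560*sqrt(2))/(d^6 - 20*sqrt(2)*d^5 + 268*d^4 - 568*sqrt(2)*d^3 - 1084*d^2 + 3808*sqrt(2)*d + 6272)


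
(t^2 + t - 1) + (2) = t^2 + t + 1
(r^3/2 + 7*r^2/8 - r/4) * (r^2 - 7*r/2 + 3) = r^5/2 - 7*r^4/8 - 29*r^3/16 + 7*r^2/2 - 3*r/4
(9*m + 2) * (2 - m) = -9*m^2 + 16*m + 4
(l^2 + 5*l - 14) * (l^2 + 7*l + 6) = l^4 + 12*l^3 + 27*l^2 - 68*l - 84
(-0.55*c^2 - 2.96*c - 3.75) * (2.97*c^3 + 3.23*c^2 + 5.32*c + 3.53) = -1.6335*c^5 - 10.5677*c^4 - 23.6243*c^3 - 29.8012*c^2 - 30.3988*c - 13.2375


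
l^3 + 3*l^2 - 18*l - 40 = (l - 4)*(l + 2)*(l + 5)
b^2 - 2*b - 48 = (b - 8)*(b + 6)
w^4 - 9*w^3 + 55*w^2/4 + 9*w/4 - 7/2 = (w - 7)*(w - 2)*(w - 1/2)*(w + 1/2)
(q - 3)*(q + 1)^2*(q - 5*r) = q^4 - 5*q^3*r - q^3 + 5*q^2*r - 5*q^2 + 25*q*r - 3*q + 15*r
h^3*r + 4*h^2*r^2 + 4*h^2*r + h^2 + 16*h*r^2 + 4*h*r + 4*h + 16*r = (h + 4)*(h + 4*r)*(h*r + 1)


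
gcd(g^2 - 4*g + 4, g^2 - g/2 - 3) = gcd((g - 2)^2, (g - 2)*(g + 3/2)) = g - 2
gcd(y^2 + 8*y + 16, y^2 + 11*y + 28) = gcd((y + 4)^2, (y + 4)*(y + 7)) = y + 4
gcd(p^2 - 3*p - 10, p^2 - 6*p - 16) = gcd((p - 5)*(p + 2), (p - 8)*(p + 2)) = p + 2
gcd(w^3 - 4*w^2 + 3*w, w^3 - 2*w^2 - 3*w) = w^2 - 3*w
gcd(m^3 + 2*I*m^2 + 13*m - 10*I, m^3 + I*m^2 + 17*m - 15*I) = m^2 + 4*I*m + 5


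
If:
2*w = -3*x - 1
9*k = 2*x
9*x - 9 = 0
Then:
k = 2/9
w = -2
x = 1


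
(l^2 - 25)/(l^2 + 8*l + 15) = (l - 5)/(l + 3)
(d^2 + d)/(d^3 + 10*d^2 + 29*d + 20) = d/(d^2 + 9*d + 20)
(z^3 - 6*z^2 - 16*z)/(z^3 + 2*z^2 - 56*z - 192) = z*(z + 2)/(z^2 + 10*z + 24)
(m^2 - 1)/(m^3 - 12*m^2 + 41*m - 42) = (m^2 - 1)/(m^3 - 12*m^2 + 41*m - 42)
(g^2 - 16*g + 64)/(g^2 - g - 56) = (g - 8)/(g + 7)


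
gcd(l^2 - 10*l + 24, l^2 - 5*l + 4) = l - 4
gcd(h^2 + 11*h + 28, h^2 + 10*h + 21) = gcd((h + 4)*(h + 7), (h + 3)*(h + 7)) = h + 7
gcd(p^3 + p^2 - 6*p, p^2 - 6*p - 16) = 1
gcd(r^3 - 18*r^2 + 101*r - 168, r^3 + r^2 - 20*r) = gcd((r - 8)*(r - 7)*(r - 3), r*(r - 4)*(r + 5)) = 1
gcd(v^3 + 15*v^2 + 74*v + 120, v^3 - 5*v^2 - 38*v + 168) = v + 6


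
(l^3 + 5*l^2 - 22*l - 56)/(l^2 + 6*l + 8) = (l^2 + 3*l - 28)/(l + 4)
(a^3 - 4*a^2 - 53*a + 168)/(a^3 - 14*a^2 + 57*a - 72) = (a + 7)/(a - 3)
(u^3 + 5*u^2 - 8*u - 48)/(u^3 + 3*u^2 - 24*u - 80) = (u - 3)/(u - 5)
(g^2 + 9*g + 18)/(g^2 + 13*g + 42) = (g + 3)/(g + 7)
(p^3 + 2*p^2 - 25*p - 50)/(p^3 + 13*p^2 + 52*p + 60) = (p - 5)/(p + 6)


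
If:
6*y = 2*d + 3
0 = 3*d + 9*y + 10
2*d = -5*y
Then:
No Solution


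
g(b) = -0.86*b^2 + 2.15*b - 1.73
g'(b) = 2.15 - 1.72*b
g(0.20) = -1.33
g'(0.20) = 1.81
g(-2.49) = -12.42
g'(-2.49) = 6.43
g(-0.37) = -2.64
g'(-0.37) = 2.79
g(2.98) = -2.96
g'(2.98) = -2.98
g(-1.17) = -5.42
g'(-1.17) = 4.16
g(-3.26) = -17.88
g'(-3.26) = 7.76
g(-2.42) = -11.97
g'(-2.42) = 6.31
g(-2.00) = -9.47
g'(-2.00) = 5.59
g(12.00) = -99.77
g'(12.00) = -18.49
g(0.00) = -1.73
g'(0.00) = 2.15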